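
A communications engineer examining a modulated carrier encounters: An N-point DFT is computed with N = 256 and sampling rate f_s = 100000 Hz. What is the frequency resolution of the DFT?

DFT frequency resolution = f_s / N
= 100000 / 256 = 3125/8 Hz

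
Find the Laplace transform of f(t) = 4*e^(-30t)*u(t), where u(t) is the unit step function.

Standard Laplace transform pair:
e^(-at)*u(t) <-> 1/(s+a)
With a = 30: L{4*e^(-30t)*u(t)} = 4/(s+30), ROC: Re(s) > -30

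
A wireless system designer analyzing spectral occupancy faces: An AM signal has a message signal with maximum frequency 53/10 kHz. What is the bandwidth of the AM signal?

In AM (double-sideband), the bandwidth is twice the message frequency.
BW = 2 * f_m = 2 * 53/10 kHz = 53/5 kHz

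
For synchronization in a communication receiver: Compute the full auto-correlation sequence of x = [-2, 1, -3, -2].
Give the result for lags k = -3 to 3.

r_xx[k] = sum_m x[m]*x[m+k], indexed from 0, for k = -3 to 3:
  r_xx[-3] = x[3]*x[0] = 4
  r_xx[-2] = x[2]*x[0] + x[3]*x[1] = 4
  r_xx[-1] = x[1]*x[0] + x[2]*x[1] + x[3]*x[2] = 1
  r_xx[0] = x[0]*x[0] + x[1]*x[1] + x[2]*x[2] + x[3]*x[3] = 18
  r_xx[1] = x[0]*x[1] + x[1]*x[2] + x[2]*x[3] = 1
  r_xx[2] = x[0]*x[2] + x[1]*x[3] = 4
  r_xx[3] = x[0]*x[3] = 4
r_xx = [4, 4, 1, 18, 1, 4, 4]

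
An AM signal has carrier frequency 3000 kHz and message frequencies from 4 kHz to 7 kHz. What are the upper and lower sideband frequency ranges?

Upper sideband (USB) = fc + [fm_low, fm_high] = 3000 + [4, 7] = [3004, 3007] kHz
Lower sideband (LSB) = fc - [fm_high, fm_low] = 3000 - [7, 4] = [2993, 2996] kHz
Total occupied spectrum: 2993 kHz to 3007 kHz (plus carrier at 3000 kHz)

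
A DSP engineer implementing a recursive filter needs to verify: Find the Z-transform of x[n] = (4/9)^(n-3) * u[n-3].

Time-shifting property: if X(z) = Z{x[n]}, then Z{x[n-d]} = z^(-d) * X(z)
X(z) = z/(z - 4/9) for x[n] = (4/9)^n * u[n]
Z{x[n-3]} = z^(-3) * z/(z - 4/9) = z^(-2)/(z - 4/9)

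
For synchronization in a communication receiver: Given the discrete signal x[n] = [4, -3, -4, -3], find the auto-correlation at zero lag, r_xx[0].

The auto-correlation at zero lag r_xx[0] equals the signal energy.
r_xx[0] = sum of x[n]^2 = 4^2 + (-3)^2 + (-4)^2 + (-3)^2
= 16 + 9 + 16 + 9 = 50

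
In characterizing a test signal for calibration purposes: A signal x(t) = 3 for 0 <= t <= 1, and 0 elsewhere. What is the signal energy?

Energy = integral of |x(t)|^2 dt over the signal duration
= 3^2 * 1 = 9 * 1 = 9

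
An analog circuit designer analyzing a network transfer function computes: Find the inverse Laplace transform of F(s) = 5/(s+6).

Standard pair: k/(s+a) <-> k*e^(-at)*u(t)
With k=5, a=6: f(t) = 5*e^(-6t)*u(t)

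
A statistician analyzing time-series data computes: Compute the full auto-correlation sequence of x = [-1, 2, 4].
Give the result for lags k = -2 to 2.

r_xx[k] = sum_m x[m]*x[m+k], indexed from 0, for k = -2 to 2:
  r_xx[-2] = x[2]*x[0] = -4
  r_xx[-1] = x[1]*x[0] + x[2]*x[1] = 6
  r_xx[0] = x[0]*x[0] + x[1]*x[1] + x[2]*x[2] = 21
  r_xx[1] = x[0]*x[1] + x[1]*x[2] = 6
  r_xx[2] = x[0]*x[2] = -4
r_xx = [-4, 6, 21, 6, -4]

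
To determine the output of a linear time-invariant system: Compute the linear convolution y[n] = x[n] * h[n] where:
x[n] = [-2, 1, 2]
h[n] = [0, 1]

y[n] = sum_k x[k]*h[n-k]. Output length = len(x) + len(h) - 1 = 3 + 2 - 1 = 4.
y[0] = -2*0 = 0
y[1] = 1*0 + -2*1 = -2
y[2] = 2*0 + 1*1 = 1
y[3] = 2*1 = 2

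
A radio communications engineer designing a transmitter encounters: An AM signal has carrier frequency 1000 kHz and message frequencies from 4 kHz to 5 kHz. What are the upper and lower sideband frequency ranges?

Upper sideband (USB) = fc + [fm_low, fm_high] = 1000 + [4, 5] = [1004, 1005] kHz
Lower sideband (LSB) = fc - [fm_high, fm_low] = 1000 - [5, 4] = [995, 996] kHz
Total occupied spectrum: 995 kHz to 1005 kHz (plus carrier at 1000 kHz)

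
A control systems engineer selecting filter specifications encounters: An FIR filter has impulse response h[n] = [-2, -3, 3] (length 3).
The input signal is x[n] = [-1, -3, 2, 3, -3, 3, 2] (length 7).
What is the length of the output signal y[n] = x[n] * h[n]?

For linear convolution, the output length is:
len(y) = len(x) + len(h) - 1 = 7 + 3 - 1 = 9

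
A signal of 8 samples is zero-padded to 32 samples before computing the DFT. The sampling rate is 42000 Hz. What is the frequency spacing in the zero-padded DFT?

Original DFT: N = 8, resolution = f_s/N = 42000/8 = 5250 Hz
Zero-padded DFT: N = 32, resolution = f_s/N = 42000/32 = 2625/2 Hz
Zero-padding interpolates the spectrum (finer frequency grid)
but does NOT improve the true spectral resolution (ability to resolve close frequencies).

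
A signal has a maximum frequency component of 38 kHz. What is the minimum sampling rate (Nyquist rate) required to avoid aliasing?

By the Nyquist-Shannon sampling theorem,
the minimum sampling rate (Nyquist rate) must be at least 2 * f_max.
Nyquist rate = 2 * 38 kHz = 76 kHz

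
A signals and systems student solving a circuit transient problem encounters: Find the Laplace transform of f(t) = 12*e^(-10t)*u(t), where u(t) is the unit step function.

Standard Laplace transform pair:
e^(-at)*u(t) <-> 1/(s+a)
With a = 10: L{12*e^(-10t)*u(t)} = 12/(s+10), ROC: Re(s) > -10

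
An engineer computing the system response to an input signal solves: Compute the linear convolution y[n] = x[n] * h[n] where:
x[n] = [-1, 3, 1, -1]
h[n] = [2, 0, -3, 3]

y[n] = sum_k x[k]*h[n-k]. Output length = len(x) + len(h) - 1 = 4 + 4 - 1 = 7.
y[0] = -1*2 = -2
y[1] = 3*2 + -1*0 = 6
y[2] = 1*2 + 3*0 + -1*-3 = 5
y[3] = -1*2 + 1*0 + 3*-3 + -1*3 = -14
y[4] = -1*0 + 1*-3 + 3*3 = 6
y[5] = -1*-3 + 1*3 = 6
y[6] = -1*3 = -3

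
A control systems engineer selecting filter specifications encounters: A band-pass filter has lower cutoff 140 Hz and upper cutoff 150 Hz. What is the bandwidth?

Bandwidth = f_high - f_low
= 150 Hz - 140 Hz = 10 Hz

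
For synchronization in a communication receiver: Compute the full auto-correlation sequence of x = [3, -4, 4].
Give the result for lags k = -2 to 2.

r_xx[k] = sum_m x[m]*x[m+k], indexed from 0, for k = -2 to 2:
  r_xx[-2] = x[2]*x[0] = 12
  r_xx[-1] = x[1]*x[0] + x[2]*x[1] = -28
  r_xx[0] = x[0]*x[0] + x[1]*x[1] + x[2]*x[2] = 41
  r_xx[1] = x[0]*x[1] + x[1]*x[2] = -28
  r_xx[2] = x[0]*x[2] = 12
r_xx = [12, -28, 41, -28, 12]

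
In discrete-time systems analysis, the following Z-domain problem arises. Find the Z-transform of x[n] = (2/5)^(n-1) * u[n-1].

Time-shifting property: if X(z) = Z{x[n]}, then Z{x[n-d]} = z^(-d) * X(z)
X(z) = z/(z - 2/5) for x[n] = (2/5)^n * u[n]
Z{x[n-1]} = z^(-1) * z/(z - 2/5) = 1/(z - 2/5)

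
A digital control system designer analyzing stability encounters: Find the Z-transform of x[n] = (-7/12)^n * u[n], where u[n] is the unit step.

The Z-transform of a^n * u[n] is z/(z-a) for |z| > |a|.
Here a = -7/12, so X(z) = z/(z - (-7/12)) = 12z/(12z + 7)
ROC: |z| > 7/12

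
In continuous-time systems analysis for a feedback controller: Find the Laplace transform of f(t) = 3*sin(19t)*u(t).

Standard pair: sin(wt)*u(t) <-> w/(s^2+w^2)
With w = 19: L{3*sin(19t)*u(t)} = 57/(s^2+361)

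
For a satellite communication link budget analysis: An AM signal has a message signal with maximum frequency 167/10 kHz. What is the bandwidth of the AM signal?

In AM (double-sideband), the bandwidth is twice the message frequency.
BW = 2 * f_m = 2 * 167/10 kHz = 167/5 kHz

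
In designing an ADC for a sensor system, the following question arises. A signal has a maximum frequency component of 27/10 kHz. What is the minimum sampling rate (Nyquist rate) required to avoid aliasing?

By the Nyquist-Shannon sampling theorem,
the minimum sampling rate (Nyquist rate) must be at least 2 * f_max.
Nyquist rate = 2 * 27/10 kHz = 27/5 kHz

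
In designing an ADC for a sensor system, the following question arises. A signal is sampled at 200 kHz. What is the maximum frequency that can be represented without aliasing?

The maximum frequency that can be represented without aliasing
is the Nyquist frequency: f_max = f_s / 2 = 200 kHz / 2 = 100 kHz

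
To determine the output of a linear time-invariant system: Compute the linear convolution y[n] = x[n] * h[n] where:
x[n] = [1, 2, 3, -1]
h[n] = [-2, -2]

y[n] = sum_k x[k]*h[n-k]. Output length = len(x) + len(h) - 1 = 4 + 2 - 1 = 5.
y[0] = 1*-2 = -2
y[1] = 2*-2 + 1*-2 = -6
y[2] = 3*-2 + 2*-2 = -10
y[3] = -1*-2 + 3*-2 = -4
y[4] = -1*-2 = 2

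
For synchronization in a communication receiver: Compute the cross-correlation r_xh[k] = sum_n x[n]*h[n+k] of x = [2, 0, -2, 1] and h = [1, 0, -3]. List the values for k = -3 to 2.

Both sequences indexed from 0 and zero outside their support.
Lags with overlap: k = -3 to 2.
  r_xh[-3] = x[3]*h[0] = 1
  r_xh[-2] = x[2]*h[0] + x[3]*h[1] = -2
  r_xh[-1] = x[1]*h[0] + x[2]*h[1] + x[3]*h[2] = -3
  r_xh[0] = x[0]*h[0] + x[1]*h[1] + x[2]*h[2] = 8
  r_xh[1] = x[0]*h[1] + x[1]*h[2] = 0
  r_xh[2] = x[0]*h[2] = -6
r_xh = [1, -2, -3, 8, 0, -6] (for k = -3, ..., 2)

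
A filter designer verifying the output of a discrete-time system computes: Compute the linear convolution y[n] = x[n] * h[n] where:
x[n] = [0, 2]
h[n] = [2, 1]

y[n] = sum_k x[k]*h[n-k]. Output length = len(x) + len(h) - 1 = 2 + 2 - 1 = 3.
y[0] = 0*2 = 0
y[1] = 2*2 + 0*1 = 4
y[2] = 2*1 = 2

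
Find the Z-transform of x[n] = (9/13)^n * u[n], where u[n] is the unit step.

The Z-transform of a^n * u[n] is z/(z-a) for |z| > |a|.
Here a = 9/13, so X(z) = z/(z - (9/13)) = 13z/(13z - 9)
ROC: |z| > 9/13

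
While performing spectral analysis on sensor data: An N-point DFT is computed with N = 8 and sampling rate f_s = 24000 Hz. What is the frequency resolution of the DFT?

DFT frequency resolution = f_s / N
= 24000 / 8 = 3000 Hz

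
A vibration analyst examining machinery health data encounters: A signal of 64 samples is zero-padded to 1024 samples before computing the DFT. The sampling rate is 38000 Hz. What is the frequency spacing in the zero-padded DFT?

Original DFT: N = 64, resolution = f_s/N = 38000/64 = 2375/4 Hz
Zero-padded DFT: N = 1024, resolution = f_s/N = 38000/1024 = 2375/64 Hz
Zero-padding interpolates the spectrum (finer frequency grid)
but does NOT improve the true spectral resolution (ability to resolve close frequencies).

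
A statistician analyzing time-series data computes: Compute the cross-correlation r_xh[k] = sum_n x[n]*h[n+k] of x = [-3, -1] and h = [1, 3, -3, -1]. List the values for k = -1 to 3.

Both sequences indexed from 0 and zero outside their support.
Lags with overlap: k = -1 to 3.
  r_xh[-1] = x[1]*h[0] = -1
  r_xh[0] = x[0]*h[0] + x[1]*h[1] = -6
  r_xh[1] = x[0]*h[1] + x[1]*h[2] = -6
  r_xh[2] = x[0]*h[2] + x[1]*h[3] = 10
  r_xh[3] = x[0]*h[3] = 3
r_xh = [-1, -6, -6, 10, 3] (for k = -1, ..., 3)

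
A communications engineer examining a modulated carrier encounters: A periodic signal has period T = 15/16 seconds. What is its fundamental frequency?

The fundamental frequency is the reciprocal of the period.
f = 1/T = 1/(15/16) = 16/15 Hz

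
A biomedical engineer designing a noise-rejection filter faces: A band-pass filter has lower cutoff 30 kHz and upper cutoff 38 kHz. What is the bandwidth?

Bandwidth = f_high - f_low
= 38 kHz - 30 kHz = 8 kHz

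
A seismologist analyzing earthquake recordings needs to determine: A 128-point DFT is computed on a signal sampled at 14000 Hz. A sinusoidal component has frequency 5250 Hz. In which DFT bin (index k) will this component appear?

DFT frequency resolution = f_s/N = 14000/128 = 875/8 Hz
Bin index k = f_signal / resolution = 5250 / 875/8 = 48
The signal frequency 5250 Hz falls in DFT bin k = 48.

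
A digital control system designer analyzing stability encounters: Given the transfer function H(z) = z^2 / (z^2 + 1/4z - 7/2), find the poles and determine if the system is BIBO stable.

Poles are roots of the denominator: z^2 + 1/4z - 7/2 = 0.
Quadratic formula: z = [-(1/4) +/- sqrt((1/4)^2 - 4*(-7/2))] / 2
Discriminant = 1/16 + 14 = 225/16; sqrt = 15/4.
z = (-1/4 +/- 15/4) / 2 => z = 7/4 or z = -2.
|p1| = 2, |p2| = 7/4.
For BIBO stability, all poles must lie inside the unit circle (|p| < 1).
System is UNSTABLE since at least one |p| >= 1.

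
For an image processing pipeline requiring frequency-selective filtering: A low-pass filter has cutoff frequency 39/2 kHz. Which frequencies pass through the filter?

A low-pass filter passes all frequencies below the cutoff frequency 39/2 kHz and attenuates higher frequencies.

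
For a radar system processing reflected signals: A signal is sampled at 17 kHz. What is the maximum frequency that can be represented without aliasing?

The maximum frequency that can be represented without aliasing
is the Nyquist frequency: f_max = f_s / 2 = 17 kHz / 2 = 17/2 kHz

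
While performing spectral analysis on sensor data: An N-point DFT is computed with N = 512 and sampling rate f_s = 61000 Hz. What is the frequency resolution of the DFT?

DFT frequency resolution = f_s / N
= 61000 / 512 = 7625/64 Hz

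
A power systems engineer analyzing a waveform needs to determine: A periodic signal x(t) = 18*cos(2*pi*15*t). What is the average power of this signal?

Average power of A*cos(wt) is A^2/2.
P = 18^2 / 2 = 324/2 = 162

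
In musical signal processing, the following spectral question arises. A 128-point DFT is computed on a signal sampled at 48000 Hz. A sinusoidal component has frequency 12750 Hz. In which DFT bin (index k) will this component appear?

DFT frequency resolution = f_s/N = 48000/128 = 375 Hz
Bin index k = f_signal / resolution = 12750 / 375 = 34
The signal frequency 12750 Hz falls in DFT bin k = 34.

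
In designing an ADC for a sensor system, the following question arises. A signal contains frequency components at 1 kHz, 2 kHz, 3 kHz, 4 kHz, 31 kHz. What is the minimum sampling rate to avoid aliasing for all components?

The highest frequency component is f_max = 31 kHz.
Nyquist rate = 2 * f_max = 2 * 31 kHz = 62 kHz.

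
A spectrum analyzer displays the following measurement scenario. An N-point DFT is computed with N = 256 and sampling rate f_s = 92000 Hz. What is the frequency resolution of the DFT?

DFT frequency resolution = f_s / N
= 92000 / 256 = 2875/8 Hz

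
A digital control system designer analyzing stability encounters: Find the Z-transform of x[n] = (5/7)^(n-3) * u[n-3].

Time-shifting property: if X(z) = Z{x[n]}, then Z{x[n-d]} = z^(-d) * X(z)
X(z) = z/(z - 5/7) for x[n] = (5/7)^n * u[n]
Z{x[n-3]} = z^(-3) * z/(z - 5/7) = z^(-2)/(z - 5/7)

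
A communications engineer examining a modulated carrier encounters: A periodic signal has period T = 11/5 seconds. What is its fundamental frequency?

The fundamental frequency is the reciprocal of the period.
f = 1/T = 1/(11/5) = 5/11 Hz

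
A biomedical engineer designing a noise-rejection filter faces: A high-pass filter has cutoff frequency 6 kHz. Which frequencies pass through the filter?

A high-pass filter passes all frequencies above the cutoff frequency 6 kHz and attenuates lower frequencies.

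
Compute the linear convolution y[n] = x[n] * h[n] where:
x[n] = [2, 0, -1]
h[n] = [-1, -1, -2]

y[n] = sum_k x[k]*h[n-k]. Output length = len(x) + len(h) - 1 = 3 + 3 - 1 = 5.
y[0] = 2*-1 = -2
y[1] = 0*-1 + 2*-1 = -2
y[2] = -1*-1 + 0*-1 + 2*-2 = -3
y[3] = -1*-1 + 0*-2 = 1
y[4] = -1*-2 = 2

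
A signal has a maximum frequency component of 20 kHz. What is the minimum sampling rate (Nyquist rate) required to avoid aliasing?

By the Nyquist-Shannon sampling theorem,
the minimum sampling rate (Nyquist rate) must be at least 2 * f_max.
Nyquist rate = 2 * 20 kHz = 40 kHz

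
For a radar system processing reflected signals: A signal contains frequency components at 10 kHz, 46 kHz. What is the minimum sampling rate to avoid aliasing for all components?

The highest frequency component is f_max = 46 kHz.
Nyquist rate = 2 * f_max = 2 * 46 kHz = 92 kHz.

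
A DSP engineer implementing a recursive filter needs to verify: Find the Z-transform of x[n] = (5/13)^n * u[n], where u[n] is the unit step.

The Z-transform of a^n * u[n] is z/(z-a) for |z| > |a|.
Here a = 5/13, so X(z) = z/(z - (5/13)) = 13z/(13z - 5)
ROC: |z| > 5/13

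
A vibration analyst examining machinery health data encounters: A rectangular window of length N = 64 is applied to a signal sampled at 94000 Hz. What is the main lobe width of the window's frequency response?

For a rectangular window of length N,
the main lobe width in frequency is 2*f_s/N.
= 2*94000/64 = 5875/2 Hz
This determines the minimum frequency separation for resolving two sinusoids.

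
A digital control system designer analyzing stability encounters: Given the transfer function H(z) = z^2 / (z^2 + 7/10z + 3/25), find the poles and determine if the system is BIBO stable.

Poles are roots of the denominator: z^2 + 7/10z + 3/25 = 0.
Quadratic formula: z = [-(7/10) +/- sqrt((7/10)^2 - 4*(3/25))] / 2
Discriminant = 49/100 - 12/25 = 1/100; sqrt = 1/10.
z = (-7/10 +/- 1/10) / 2 => z = -3/10 or z = -2/5.
|p1| = 2/5, |p2| = 3/10.
For BIBO stability, all poles must lie inside the unit circle (|p| < 1).
System is STABLE since both |p| < 1.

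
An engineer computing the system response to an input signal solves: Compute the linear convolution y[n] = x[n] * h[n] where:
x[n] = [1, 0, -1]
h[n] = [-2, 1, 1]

y[n] = sum_k x[k]*h[n-k]. Output length = len(x) + len(h) - 1 = 3 + 3 - 1 = 5.
y[0] = 1*-2 = -2
y[1] = 0*-2 + 1*1 = 1
y[2] = -1*-2 + 0*1 + 1*1 = 3
y[3] = -1*1 + 0*1 = -1
y[4] = -1*1 = -1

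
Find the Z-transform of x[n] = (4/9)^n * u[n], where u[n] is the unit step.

The Z-transform of a^n * u[n] is z/(z-a) for |z| > |a|.
Here a = 4/9, so X(z) = z/(z - (4/9)) = 9z/(9z - 4)
ROC: |z| > 4/9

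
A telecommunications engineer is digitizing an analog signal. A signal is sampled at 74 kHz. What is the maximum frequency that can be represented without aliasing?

The maximum frequency that can be represented without aliasing
is the Nyquist frequency: f_max = f_s / 2 = 74 kHz / 2 = 37 kHz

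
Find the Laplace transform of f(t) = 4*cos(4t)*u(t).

Standard pair: cos(wt)*u(t) <-> s/(s^2+w^2)
With w = 4: L{4*cos(4t)*u(t)} = 4s/(s^2+16)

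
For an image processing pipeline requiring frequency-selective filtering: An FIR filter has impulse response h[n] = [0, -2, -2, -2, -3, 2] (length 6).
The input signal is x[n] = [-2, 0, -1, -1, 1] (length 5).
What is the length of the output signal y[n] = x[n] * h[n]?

For linear convolution, the output length is:
len(y) = len(x) + len(h) - 1 = 5 + 6 - 1 = 10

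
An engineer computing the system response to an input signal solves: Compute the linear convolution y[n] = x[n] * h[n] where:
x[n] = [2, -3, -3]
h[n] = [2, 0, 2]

y[n] = sum_k x[k]*h[n-k]. Output length = len(x) + len(h) - 1 = 3 + 3 - 1 = 5.
y[0] = 2*2 = 4
y[1] = -3*2 + 2*0 = -6
y[2] = -3*2 + -3*0 + 2*2 = -2
y[3] = -3*0 + -3*2 = -6
y[4] = -3*2 = -6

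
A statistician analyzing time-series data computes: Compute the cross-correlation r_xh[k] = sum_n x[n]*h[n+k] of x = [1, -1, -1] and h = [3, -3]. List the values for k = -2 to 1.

Both sequences indexed from 0 and zero outside their support.
Lags with overlap: k = -2 to 1.
  r_xh[-2] = x[2]*h[0] = -3
  r_xh[-1] = x[1]*h[0] + x[2]*h[1] = 0
  r_xh[0] = x[0]*h[0] + x[1]*h[1] = 6
  r_xh[1] = x[0]*h[1] = -3
r_xh = [-3, 0, 6, -3] (for k = -2, ..., 1)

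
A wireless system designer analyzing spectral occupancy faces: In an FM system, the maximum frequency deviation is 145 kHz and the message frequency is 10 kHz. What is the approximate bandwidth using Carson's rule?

Carson's rule: BW = 2*(delta_f + f_m)
= 2*(145 + 10) kHz = 310 kHz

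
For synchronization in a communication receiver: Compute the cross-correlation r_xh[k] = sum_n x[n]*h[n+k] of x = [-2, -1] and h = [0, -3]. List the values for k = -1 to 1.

Both sequences indexed from 0 and zero outside their support.
Lags with overlap: k = -1 to 1.
  r_xh[-1] = x[1]*h[0] = 0
  r_xh[0] = x[0]*h[0] + x[1]*h[1] = 3
  r_xh[1] = x[0]*h[1] = 6
r_xh = [0, 3, 6] (for k = -1, ..., 1)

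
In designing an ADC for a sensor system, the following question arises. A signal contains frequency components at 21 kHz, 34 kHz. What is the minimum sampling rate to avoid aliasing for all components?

The highest frequency component is f_max = 34 kHz.
Nyquist rate = 2 * f_max = 2 * 34 kHz = 68 kHz.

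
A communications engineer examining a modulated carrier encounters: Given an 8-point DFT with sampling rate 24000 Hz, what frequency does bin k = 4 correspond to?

The frequency of DFT bin k is: f_k = k * f_s / N
f_4 = 4 * 24000 / 8 = 12000 Hz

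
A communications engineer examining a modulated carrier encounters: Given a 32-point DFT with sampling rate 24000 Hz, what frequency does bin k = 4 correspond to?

The frequency of DFT bin k is: f_k = k * f_s / N
f_4 = 4 * 24000 / 32 = 3000 Hz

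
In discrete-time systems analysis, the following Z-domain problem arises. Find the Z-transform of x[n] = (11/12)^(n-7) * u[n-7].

Time-shifting property: if X(z) = Z{x[n]}, then Z{x[n-d]} = z^(-d) * X(z)
X(z) = z/(z - 11/12) for x[n] = (11/12)^n * u[n]
Z{x[n-7]} = z^(-7) * z/(z - 11/12) = z^(-6)/(z - 11/12)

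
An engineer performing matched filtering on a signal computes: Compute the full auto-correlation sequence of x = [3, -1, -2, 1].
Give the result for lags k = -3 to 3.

r_xx[k] = sum_m x[m]*x[m+k], indexed from 0, for k = -3 to 3:
  r_xx[-3] = x[3]*x[0] = 3
  r_xx[-2] = x[2]*x[0] + x[3]*x[1] = -7
  r_xx[-1] = x[1]*x[0] + x[2]*x[1] + x[3]*x[2] = -3
  r_xx[0] = x[0]*x[0] + x[1]*x[1] + x[2]*x[2] + x[3]*x[3] = 15
  r_xx[1] = x[0]*x[1] + x[1]*x[2] + x[2]*x[3] = -3
  r_xx[2] = x[0]*x[2] + x[1]*x[3] = -7
  r_xx[3] = x[0]*x[3] = 3
r_xx = [3, -7, -3, 15, -3, -7, 3]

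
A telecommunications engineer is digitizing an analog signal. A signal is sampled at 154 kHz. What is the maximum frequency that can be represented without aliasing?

The maximum frequency that can be represented without aliasing
is the Nyquist frequency: f_max = f_s / 2 = 154 kHz / 2 = 77 kHz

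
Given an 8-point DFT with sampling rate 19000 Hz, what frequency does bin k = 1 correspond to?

The frequency of DFT bin k is: f_k = k * f_s / N
f_1 = 1 * 19000 / 8 = 2375 Hz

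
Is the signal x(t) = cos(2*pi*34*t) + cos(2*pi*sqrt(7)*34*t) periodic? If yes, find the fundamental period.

f1 = 34 Hz, f2 = 34*sqrt(7) Hz
Ratio f2/f1 = sqrt(7), which is irrational.
Since the frequency ratio is irrational, no common period exists.
The signal is not periodic.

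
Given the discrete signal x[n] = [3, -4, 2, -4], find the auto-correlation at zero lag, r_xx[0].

The auto-correlation at zero lag r_xx[0] equals the signal energy.
r_xx[0] = sum of x[n]^2 = 3^2 + (-4)^2 + 2^2 + (-4)^2
= 9 + 16 + 4 + 16 = 45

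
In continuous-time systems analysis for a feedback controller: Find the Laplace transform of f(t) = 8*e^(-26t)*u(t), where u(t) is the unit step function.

Standard Laplace transform pair:
e^(-at)*u(t) <-> 1/(s+a)
With a = 26: L{8*e^(-26t)*u(t)} = 8/(s+26), ROC: Re(s) > -26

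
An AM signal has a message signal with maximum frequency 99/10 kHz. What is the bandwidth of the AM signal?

In AM (double-sideband), the bandwidth is twice the message frequency.
BW = 2 * f_m = 2 * 99/10 kHz = 99/5 kHz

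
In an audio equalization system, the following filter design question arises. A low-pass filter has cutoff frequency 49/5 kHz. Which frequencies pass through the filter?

A low-pass filter passes all frequencies below the cutoff frequency 49/5 kHz and attenuates higher frequencies.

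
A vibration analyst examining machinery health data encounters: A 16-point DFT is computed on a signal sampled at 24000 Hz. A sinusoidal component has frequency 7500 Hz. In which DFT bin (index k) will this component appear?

DFT frequency resolution = f_s/N = 24000/16 = 1500 Hz
Bin index k = f_signal / resolution = 7500 / 1500 = 5
The signal frequency 7500 Hz falls in DFT bin k = 5.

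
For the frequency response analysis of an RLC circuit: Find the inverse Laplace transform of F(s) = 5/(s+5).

Standard pair: k/(s+a) <-> k*e^(-at)*u(t)
With k=5, a=5: f(t) = 5*e^(-5t)*u(t)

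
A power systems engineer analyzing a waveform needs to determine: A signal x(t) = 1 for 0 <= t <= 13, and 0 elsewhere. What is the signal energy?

Energy = integral of |x(t)|^2 dt over the signal duration
= 1^2 * 13 = 1 * 13 = 13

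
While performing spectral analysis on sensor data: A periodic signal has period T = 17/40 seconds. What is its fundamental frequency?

The fundamental frequency is the reciprocal of the period.
f = 1/T = 1/(17/40) = 40/17 Hz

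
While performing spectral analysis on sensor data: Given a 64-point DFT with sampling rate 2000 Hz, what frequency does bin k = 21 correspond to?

The frequency of DFT bin k is: f_k = k * f_s / N
f_21 = 21 * 2000 / 64 = 2625/4 Hz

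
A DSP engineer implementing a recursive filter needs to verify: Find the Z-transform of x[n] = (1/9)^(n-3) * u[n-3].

Time-shifting property: if X(z) = Z{x[n]}, then Z{x[n-d]} = z^(-d) * X(z)
X(z) = z/(z - 1/9) for x[n] = (1/9)^n * u[n]
Z{x[n-3]} = z^(-3) * z/(z - 1/9) = z^(-2)/(z - 1/9)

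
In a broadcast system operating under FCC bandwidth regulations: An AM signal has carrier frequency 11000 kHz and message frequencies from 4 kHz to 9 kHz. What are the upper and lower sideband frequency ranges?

Upper sideband (USB) = fc + [fm_low, fm_high] = 11000 + [4, 9] = [11004, 11009] kHz
Lower sideband (LSB) = fc - [fm_high, fm_low] = 11000 - [9, 4] = [10991, 10996] kHz
Total occupied spectrum: 10991 kHz to 11009 kHz (plus carrier at 11000 kHz)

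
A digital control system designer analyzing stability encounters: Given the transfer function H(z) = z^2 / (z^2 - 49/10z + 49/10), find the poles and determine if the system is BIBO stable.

Poles are roots of the denominator: z^2 - 49/10z + 49/10 = 0.
Quadratic formula: z = [-(-49/10) +/- sqrt((-49/10)^2 - 4*(49/10))] / 2
Discriminant = 2401/100 - 98/5 = 441/100; sqrt = 21/10.
z = (49/10 +/- 21/10) / 2 => z = 7/2 or z = 7/5.
|p1| = 7/2, |p2| = 7/5.
For BIBO stability, all poles must lie inside the unit circle (|p| < 1).
System is UNSTABLE since at least one |p| >= 1.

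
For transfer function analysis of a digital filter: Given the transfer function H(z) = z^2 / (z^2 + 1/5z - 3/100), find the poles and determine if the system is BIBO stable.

Poles are roots of the denominator: z^2 + 1/5z - 3/100 = 0.
Quadratic formula: z = [-(1/5) +/- sqrt((1/5)^2 - 4*(-3/100))] / 2
Discriminant = 1/25 + 3/25 = 4/25; sqrt = 2/5.
z = (-1/5 +/- 2/5) / 2 => z = 1/10 or z = -3/10.
|p1| = 3/10, |p2| = 1/10.
For BIBO stability, all poles must lie inside the unit circle (|p| < 1).
System is STABLE since both |p| < 1.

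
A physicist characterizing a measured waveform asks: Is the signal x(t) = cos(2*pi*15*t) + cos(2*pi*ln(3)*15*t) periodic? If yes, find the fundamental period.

f1 = 15 Hz, f2 = 15*ln(3) Hz
Ratio f2/f1 = ln(3), which is irrational.
Since the frequency ratio is irrational, no common period exists.
The signal is not periodic.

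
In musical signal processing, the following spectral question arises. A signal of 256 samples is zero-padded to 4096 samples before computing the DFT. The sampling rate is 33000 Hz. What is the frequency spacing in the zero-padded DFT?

Original DFT: N = 256, resolution = f_s/N = 33000/256 = 4125/32 Hz
Zero-padded DFT: N = 4096, resolution = f_s/N = 33000/4096 = 4125/512 Hz
Zero-padding interpolates the spectrum (finer frequency grid)
but does NOT improve the true spectral resolution (ability to resolve close frequencies).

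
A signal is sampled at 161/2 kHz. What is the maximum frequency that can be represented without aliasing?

The maximum frequency that can be represented without aliasing
is the Nyquist frequency: f_max = f_s / 2 = 161/2 kHz / 2 = 161/4 kHz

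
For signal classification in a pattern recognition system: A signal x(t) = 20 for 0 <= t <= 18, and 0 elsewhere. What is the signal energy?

Energy = integral of |x(t)|^2 dt over the signal duration
= 20^2 * 18 = 400 * 18 = 7200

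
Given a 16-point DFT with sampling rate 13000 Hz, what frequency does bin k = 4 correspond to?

The frequency of DFT bin k is: f_k = k * f_s / N
f_4 = 4 * 13000 / 16 = 3250 Hz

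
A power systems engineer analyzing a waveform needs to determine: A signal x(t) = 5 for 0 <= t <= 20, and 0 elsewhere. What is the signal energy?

Energy = integral of |x(t)|^2 dt over the signal duration
= 5^2 * 20 = 25 * 20 = 500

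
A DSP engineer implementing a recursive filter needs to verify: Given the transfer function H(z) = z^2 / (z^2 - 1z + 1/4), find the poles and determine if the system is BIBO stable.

Poles are roots of the denominator: z^2 - 1z + 1/4 = 0.
Quadratic formula: z = [-(-1) +/- sqrt((-1)^2 - 4*(1/4))] / 2
Discriminant = 1 - 1 = 0; sqrt = 0.
z = (1 +/- 0) / 2 = 1/2 (repeated root).
|p1| = 1/2, |p2| = 1/2.
For BIBO stability, all poles must lie inside the unit circle (|p| < 1).
System is STABLE since both |p| < 1.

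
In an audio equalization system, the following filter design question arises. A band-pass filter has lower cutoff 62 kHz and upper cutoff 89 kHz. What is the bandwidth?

Bandwidth = f_high - f_low
= 89 kHz - 62 kHz = 27 kHz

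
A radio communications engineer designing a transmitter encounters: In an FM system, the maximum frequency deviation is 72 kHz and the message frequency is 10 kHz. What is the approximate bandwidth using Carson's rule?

Carson's rule: BW = 2*(delta_f + f_m)
= 2*(72 + 10) kHz = 164 kHz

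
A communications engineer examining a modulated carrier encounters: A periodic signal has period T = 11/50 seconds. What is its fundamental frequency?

The fundamental frequency is the reciprocal of the period.
f = 1/T = 1/(11/50) = 50/11 Hz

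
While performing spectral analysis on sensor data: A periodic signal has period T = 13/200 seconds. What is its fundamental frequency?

The fundamental frequency is the reciprocal of the period.
f = 1/T = 1/(13/200) = 200/13 Hz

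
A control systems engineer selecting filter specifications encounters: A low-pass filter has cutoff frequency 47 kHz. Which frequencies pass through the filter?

A low-pass filter passes all frequencies below the cutoff frequency 47 kHz and attenuates higher frequencies.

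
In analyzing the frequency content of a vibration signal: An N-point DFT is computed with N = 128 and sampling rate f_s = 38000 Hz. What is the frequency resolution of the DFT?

DFT frequency resolution = f_s / N
= 38000 / 128 = 2375/8 Hz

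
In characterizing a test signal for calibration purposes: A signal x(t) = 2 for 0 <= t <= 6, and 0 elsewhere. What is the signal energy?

Energy = integral of |x(t)|^2 dt over the signal duration
= 2^2 * 6 = 4 * 6 = 24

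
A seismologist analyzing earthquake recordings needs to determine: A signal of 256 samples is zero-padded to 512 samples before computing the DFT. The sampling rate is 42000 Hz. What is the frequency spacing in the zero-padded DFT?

Original DFT: N = 256, resolution = f_s/N = 42000/256 = 2625/16 Hz
Zero-padded DFT: N = 512, resolution = f_s/N = 42000/512 = 2625/32 Hz
Zero-padding interpolates the spectrum (finer frequency grid)
but does NOT improve the true spectral resolution (ability to resolve close frequencies).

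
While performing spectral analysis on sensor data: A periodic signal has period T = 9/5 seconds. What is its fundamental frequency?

The fundamental frequency is the reciprocal of the period.
f = 1/T = 1/(9/5) = 5/9 Hz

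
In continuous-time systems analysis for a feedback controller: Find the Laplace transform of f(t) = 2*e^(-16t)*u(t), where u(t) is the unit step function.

Standard Laplace transform pair:
e^(-at)*u(t) <-> 1/(s+a)
With a = 16: L{2*e^(-16t)*u(t)} = 2/(s+16), ROC: Re(s) > -16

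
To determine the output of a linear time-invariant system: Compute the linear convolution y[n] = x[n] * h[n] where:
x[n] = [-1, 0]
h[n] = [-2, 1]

y[n] = sum_k x[k]*h[n-k]. Output length = len(x) + len(h) - 1 = 2 + 2 - 1 = 3.
y[0] = -1*-2 = 2
y[1] = 0*-2 + -1*1 = -1
y[2] = 0*1 = 0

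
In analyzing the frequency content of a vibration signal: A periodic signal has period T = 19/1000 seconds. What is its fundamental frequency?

The fundamental frequency is the reciprocal of the period.
f = 1/T = 1/(19/1000) = 1000/19 Hz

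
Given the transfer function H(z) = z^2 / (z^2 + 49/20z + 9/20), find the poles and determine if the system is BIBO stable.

Poles are roots of the denominator: z^2 + 49/20z + 9/20 = 0.
Quadratic formula: z = [-(49/20) +/- sqrt((49/20)^2 - 4*(9/20))] / 2
Discriminant = 2401/400 - 9/5 = 1681/400; sqrt = 41/20.
z = (-49/20 +/- 41/20) / 2 => z = -1/5 or z = -9/4.
|p1| = 9/4, |p2| = 1/5.
For BIBO stability, all poles must lie inside the unit circle (|p| < 1).
System is UNSTABLE since at least one |p| >= 1.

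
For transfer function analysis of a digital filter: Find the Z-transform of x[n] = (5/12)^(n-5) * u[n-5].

Time-shifting property: if X(z) = Z{x[n]}, then Z{x[n-d]} = z^(-d) * X(z)
X(z) = z/(z - 5/12) for x[n] = (5/12)^n * u[n]
Z{x[n-5]} = z^(-5) * z/(z - 5/12) = z^(-4)/(z - 5/12)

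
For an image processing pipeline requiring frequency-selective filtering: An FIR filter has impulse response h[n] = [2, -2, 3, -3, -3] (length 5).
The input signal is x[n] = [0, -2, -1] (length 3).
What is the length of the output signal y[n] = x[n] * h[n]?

For linear convolution, the output length is:
len(y) = len(x) + len(h) - 1 = 3 + 5 - 1 = 7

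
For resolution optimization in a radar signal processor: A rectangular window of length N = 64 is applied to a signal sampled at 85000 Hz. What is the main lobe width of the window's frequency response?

For a rectangular window of length N,
the main lobe width in frequency is 2*f_s/N.
= 2*85000/64 = 10625/4 Hz
This determines the minimum frequency separation for resolving two sinusoids.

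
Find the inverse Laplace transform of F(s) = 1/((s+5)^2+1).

Standard pair: w/((s+a)^2+w^2) <-> e^(-at)*sin(wt)*u(t)
With a=5, w=1: f(t) = e^(-5t)*sin(t)*u(t)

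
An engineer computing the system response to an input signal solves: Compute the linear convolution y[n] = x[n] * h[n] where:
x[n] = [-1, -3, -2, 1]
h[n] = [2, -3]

y[n] = sum_k x[k]*h[n-k]. Output length = len(x) + len(h) - 1 = 4 + 2 - 1 = 5.
y[0] = -1*2 = -2
y[1] = -3*2 + -1*-3 = -3
y[2] = -2*2 + -3*-3 = 5
y[3] = 1*2 + -2*-3 = 8
y[4] = 1*-3 = -3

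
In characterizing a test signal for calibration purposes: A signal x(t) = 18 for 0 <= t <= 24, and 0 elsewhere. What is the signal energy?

Energy = integral of |x(t)|^2 dt over the signal duration
= 18^2 * 24 = 324 * 24 = 7776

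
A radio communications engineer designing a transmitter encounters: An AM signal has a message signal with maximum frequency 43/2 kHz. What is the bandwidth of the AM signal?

In AM (double-sideband), the bandwidth is twice the message frequency.
BW = 2 * f_m = 2 * 43/2 kHz = 43 kHz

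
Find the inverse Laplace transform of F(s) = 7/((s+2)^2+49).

Standard pair: w/((s+a)^2+w^2) <-> e^(-at)*sin(wt)*u(t)
With a=2, w=7: f(t) = e^(-2t)*sin(7t)*u(t)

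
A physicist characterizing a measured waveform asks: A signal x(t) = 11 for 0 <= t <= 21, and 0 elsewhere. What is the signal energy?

Energy = integral of |x(t)|^2 dt over the signal duration
= 11^2 * 21 = 121 * 21 = 2541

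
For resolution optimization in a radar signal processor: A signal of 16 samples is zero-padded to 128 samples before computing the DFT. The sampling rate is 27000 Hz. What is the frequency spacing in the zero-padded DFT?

Original DFT: N = 16, resolution = f_s/N = 27000/16 = 3375/2 Hz
Zero-padded DFT: N = 128, resolution = f_s/N = 27000/128 = 3375/16 Hz
Zero-padding interpolates the spectrum (finer frequency grid)
but does NOT improve the true spectral resolution (ability to resolve close frequencies).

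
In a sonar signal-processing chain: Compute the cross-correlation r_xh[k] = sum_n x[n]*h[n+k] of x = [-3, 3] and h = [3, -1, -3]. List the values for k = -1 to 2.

Both sequences indexed from 0 and zero outside their support.
Lags with overlap: k = -1 to 2.
  r_xh[-1] = x[1]*h[0] = 9
  r_xh[0] = x[0]*h[0] + x[1]*h[1] = -12
  r_xh[1] = x[0]*h[1] + x[1]*h[2] = -6
  r_xh[2] = x[0]*h[2] = 9
r_xh = [9, -12, -6, 9] (for k = -1, ..., 2)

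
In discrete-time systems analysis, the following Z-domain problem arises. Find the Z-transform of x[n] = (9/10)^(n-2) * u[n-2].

Time-shifting property: if X(z) = Z{x[n]}, then Z{x[n-d]} = z^(-d) * X(z)
X(z) = z/(z - 9/10) for x[n] = (9/10)^n * u[n]
Z{x[n-2]} = z^(-2) * z/(z - 9/10) = z^(-1)/(z - 9/10)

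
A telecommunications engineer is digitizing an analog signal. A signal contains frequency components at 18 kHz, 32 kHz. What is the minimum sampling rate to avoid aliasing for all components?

The highest frequency component is f_max = 32 kHz.
Nyquist rate = 2 * f_max = 2 * 32 kHz = 64 kHz.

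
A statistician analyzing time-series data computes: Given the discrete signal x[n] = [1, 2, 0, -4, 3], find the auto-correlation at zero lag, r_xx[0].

The auto-correlation at zero lag r_xx[0] equals the signal energy.
r_xx[0] = sum of x[n]^2 = 1^2 + 2^2 + 0^2 + (-4)^2 + 3^2
= 1 + 4 + 0 + 16 + 9 = 30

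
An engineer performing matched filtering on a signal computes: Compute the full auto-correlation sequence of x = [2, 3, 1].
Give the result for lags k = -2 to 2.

r_xx[k] = sum_m x[m]*x[m+k], indexed from 0, for k = -2 to 2:
  r_xx[-2] = x[2]*x[0] = 2
  r_xx[-1] = x[1]*x[0] + x[2]*x[1] = 9
  r_xx[0] = x[0]*x[0] + x[1]*x[1] + x[2]*x[2] = 14
  r_xx[1] = x[0]*x[1] + x[1]*x[2] = 9
  r_xx[2] = x[0]*x[2] = 2
r_xx = [2, 9, 14, 9, 2]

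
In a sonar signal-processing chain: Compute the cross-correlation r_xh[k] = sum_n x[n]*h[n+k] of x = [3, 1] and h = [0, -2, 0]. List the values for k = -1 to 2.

Both sequences indexed from 0 and zero outside their support.
Lags with overlap: k = -1 to 2.
  r_xh[-1] = x[1]*h[0] = 0
  r_xh[0] = x[0]*h[0] + x[1]*h[1] = -2
  r_xh[1] = x[0]*h[1] + x[1]*h[2] = -6
  r_xh[2] = x[0]*h[2] = 0
r_xh = [0, -2, -6, 0] (for k = -1, ..., 2)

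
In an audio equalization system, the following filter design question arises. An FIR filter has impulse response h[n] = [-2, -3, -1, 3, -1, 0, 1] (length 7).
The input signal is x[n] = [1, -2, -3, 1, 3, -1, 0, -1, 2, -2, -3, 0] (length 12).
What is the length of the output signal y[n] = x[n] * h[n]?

For linear convolution, the output length is:
len(y) = len(x) + len(h) - 1 = 12 + 7 - 1 = 18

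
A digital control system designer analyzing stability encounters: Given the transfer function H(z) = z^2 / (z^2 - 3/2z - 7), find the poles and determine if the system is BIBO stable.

Poles are roots of the denominator: z^2 - 3/2z - 7 = 0.
Quadratic formula: z = [-(-3/2) +/- sqrt((-3/2)^2 - 4*(-7))] / 2
Discriminant = 9/4 + 28 = 121/4; sqrt = 11/2.
z = (3/2 +/- 11/2) / 2 => z = 7/2 or z = -2.
|p1| = 7/2, |p2| = 2.
For BIBO stability, all poles must lie inside the unit circle (|p| < 1).
System is UNSTABLE since at least one |p| >= 1.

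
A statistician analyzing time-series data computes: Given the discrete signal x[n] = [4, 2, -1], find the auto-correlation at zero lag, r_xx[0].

The auto-correlation at zero lag r_xx[0] equals the signal energy.
r_xx[0] = sum of x[n]^2 = 4^2 + 2^2 + (-1)^2
= 16 + 4 + 1 = 21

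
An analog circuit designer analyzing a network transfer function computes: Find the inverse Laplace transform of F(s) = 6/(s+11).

Standard pair: k/(s+a) <-> k*e^(-at)*u(t)
With k=6, a=11: f(t) = 6*e^(-11t)*u(t)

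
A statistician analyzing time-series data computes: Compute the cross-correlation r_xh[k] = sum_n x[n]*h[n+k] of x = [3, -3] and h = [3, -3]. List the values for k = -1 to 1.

Both sequences indexed from 0 and zero outside their support.
Lags with overlap: k = -1 to 1.
  r_xh[-1] = x[1]*h[0] = -9
  r_xh[0] = x[0]*h[0] + x[1]*h[1] = 18
  r_xh[1] = x[0]*h[1] = -9
r_xh = [-9, 18, -9] (for k = -1, ..., 1)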